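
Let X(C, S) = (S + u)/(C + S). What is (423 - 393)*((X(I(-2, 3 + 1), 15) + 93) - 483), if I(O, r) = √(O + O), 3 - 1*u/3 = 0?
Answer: -2668500/229 - 1440*I/229 ≈ -11653.0 - 6.2882*I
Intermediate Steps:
u = 9 (u = 9 - 3*0 = 9 + 0 = 9)
I(O, r) = √2*√O (I(O, r) = √(2*O) = √2*√O)
X(C, S) = (9 + S)/(C + S) (X(C, S) = (S + 9)/(C + S) = (9 + S)/(C + S))
(423 - 393)*((X(I(-2, 3 + 1), 15) + 93) - 483) = (423 - 393)*(((9 + 15)/(√2*√(-2) + 15) + 93) - 483) = 30*((24/(√2*(I*√2) + 15) + 93) - 483) = 30*((24/(2*I + 15) + 93) - 483) = 30*((24/(15 + 2*I) + 93) - 483) = 30*((((15 - 2*I)/229)*24 + 93) - 483) = 30*((24*(15 - 2*I)/229 + 93) - 483) = 30*((93 + 24*(15 - 2*I)/229) - 483) = 30*(-390 + 24*(15 - 2*I)/229) = -11700 + 720*(15 - 2*I)/229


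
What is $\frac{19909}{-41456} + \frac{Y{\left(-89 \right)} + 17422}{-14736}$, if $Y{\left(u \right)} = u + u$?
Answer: $- \frac{21005131}{12726992} \approx -1.6504$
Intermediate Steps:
$Y{\left(u \right)} = 2 u$
$\frac{19909}{-41456} + \frac{Y{\left(-89 \right)} + 17422}{-14736} = \frac{19909}{-41456} + \frac{2 \left(-89\right) + 17422}{-14736} = 19909 \left(- \frac{1}{41456}\right) + \left(-178 + 17422\right) \left(- \frac{1}{14736}\right) = - \frac{19909}{41456} + 17244 \left(- \frac{1}{14736}\right) = - \frac{19909}{41456} - \frac{1437}{1228} = - \frac{21005131}{12726992}$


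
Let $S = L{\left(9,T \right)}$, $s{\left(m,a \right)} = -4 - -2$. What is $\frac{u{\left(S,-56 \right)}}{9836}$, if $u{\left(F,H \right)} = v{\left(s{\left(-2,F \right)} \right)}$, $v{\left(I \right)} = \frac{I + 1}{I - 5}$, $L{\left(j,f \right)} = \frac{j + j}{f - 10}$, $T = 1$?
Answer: $\frac{1}{68852} \approx 1.4524 \cdot 10^{-5}$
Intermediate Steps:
$s{\left(m,a \right)} = -2$ ($s{\left(m,a \right)} = -4 + 2 = -2$)
$L{\left(j,f \right)} = \frac{2 j}{-10 + f}$
$S = -2$ ($S = 2 \cdot 9 \frac{1}{-10 + 1} = 2 \cdot 9 \frac{1}{-9} = 2 \cdot 9 \left(- \frac{1}{9}\right) = -2$)
$v{\left(I \right)} = \frac{1 + I}{-5 + I}$
$u{\left(F,H \right)} = \frac{1}{7}$ ($u{\left(F,H \right)} = \frac{1 - 2}{-5 - 2} = \frac{1}{-7} \left(-1\right) = \left(- \frac{1}{7}\right) \left(-1\right) = \frac{1}{7}$)
$\frac{u{\left(S,-56 \right)}}{9836} = \frac{1}{7 \cdot 9836} = \frac{1}{7} \cdot \frac{1}{9836} = \frac{1}{68852}$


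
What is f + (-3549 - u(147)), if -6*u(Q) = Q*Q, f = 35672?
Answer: 71449/2 ≈ 35725.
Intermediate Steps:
u(Q) = -Q²/6 (u(Q) = -Q*Q/6 = -Q²/6)
f + (-3549 - u(147)) = 35672 + (-3549 - (-1)*147²/6) = 35672 + (-3549 - (-1)*21609/6) = 35672 + (-3549 - 1*(-7203/2)) = 35672 + (-3549 + 7203/2) = 35672 + 105/2 = 71449/2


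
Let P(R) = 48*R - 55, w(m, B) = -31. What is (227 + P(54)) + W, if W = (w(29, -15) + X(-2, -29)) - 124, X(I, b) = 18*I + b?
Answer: 2544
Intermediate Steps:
X(I, b) = b + 18*I
P(R) = -55 + 48*R
W = -220 (W = (-31 + (-29 + 18*(-2))) - 124 = (-31 + (-29 - 36)) - 124 = (-31 - 65) - 124 = -96 - 124 = -220)
(227 + P(54)) + W = (227 + (-55 + 48*54)) - 220 = (227 + (-55 + 2592)) - 220 = (227 + 2537) - 220 = 2764 - 220 = 2544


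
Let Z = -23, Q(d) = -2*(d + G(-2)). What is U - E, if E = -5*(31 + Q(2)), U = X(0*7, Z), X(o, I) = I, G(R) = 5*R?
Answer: 212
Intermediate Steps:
Q(d) = 20 - 2*d (Q(d) = -2*(d + 5*(-2)) = -2*(d - 10) = -2*(-10 + d) = 20 - 2*d)
U = -23
E = -235 (E = -5*(31 + (20 - 2*2)) = -5*(31 + (20 - 4)) = -5*(31 + 16) = -5*47 = -235)
U - E = -23 - 1*(-235) = -23 + 235 = 212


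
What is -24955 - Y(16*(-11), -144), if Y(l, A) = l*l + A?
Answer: -55787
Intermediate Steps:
Y(l, A) = A + l² (Y(l, A) = l² + A = A + l²)
-24955 - Y(16*(-11), -144) = -24955 - (-144 + (16*(-11))²) = -24955 - (-144 + (-176)²) = -24955 - (-144 + 30976) = -24955 - 1*30832 = -24955 - 30832 = -55787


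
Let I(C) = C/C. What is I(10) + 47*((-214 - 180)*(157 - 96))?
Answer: -1129597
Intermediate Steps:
I(C) = 1
I(10) + 47*((-214 - 180)*(157 - 96)) = 1 + 47*((-214 - 180)*(157 - 96)) = 1 + 47*(-394*61) = 1 + 47*(-24034) = 1 - 1129598 = -1129597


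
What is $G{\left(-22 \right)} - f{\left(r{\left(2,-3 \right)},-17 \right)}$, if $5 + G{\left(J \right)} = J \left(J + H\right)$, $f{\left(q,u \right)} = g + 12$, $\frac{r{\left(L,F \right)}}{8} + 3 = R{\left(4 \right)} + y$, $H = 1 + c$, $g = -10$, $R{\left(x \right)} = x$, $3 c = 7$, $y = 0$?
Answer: $\frac{1211}{3} \approx 403.67$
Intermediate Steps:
$c = \frac{7}{3}$ ($c = \frac{1}{3} \cdot 7 = \frac{7}{3} \approx 2.3333$)
$H = \frac{10}{3}$ ($H = 1 + \frac{7}{3} = \frac{10}{3} \approx 3.3333$)
$r{\left(L,F \right)} = 8$ ($r{\left(L,F \right)} = -24 + 8 \left(4 + 0\right) = -24 + 8 \cdot 4 = -24 + 32 = 8$)
$f{\left(q,u \right)} = 2$ ($f{\left(q,u \right)} = -10 + 12 = 2$)
$G{\left(J \right)} = -5 + J \left(\frac{10}{3} + J\right)$ ($G{\left(J \right)} = -5 + J \left(J + \frac{10}{3}\right) = -5 + J \left(\frac{10}{3} + J\right)$)
$G{\left(-22 \right)} - f{\left(r{\left(2,-3 \right)},-17 \right)} = \left(-5 + \left(-22\right)^{2} + \frac{10}{3} \left(-22\right)\right) - 2 = \left(-5 + 484 - \frac{220}{3}\right) - 2 = \frac{1217}{3} - 2 = \frac{1211}{3}$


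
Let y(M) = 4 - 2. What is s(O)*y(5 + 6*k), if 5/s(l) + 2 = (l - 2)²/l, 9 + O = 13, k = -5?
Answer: -10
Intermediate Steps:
O = 4 (O = -9 + 13 = 4)
s(l) = 5/(-2 + (-2 + l)²/l) (s(l) = 5/(-2 + (l - 2)²/l) = 5/(-2 + (-2 + l)²/l))
y(M) = 2
s(O)*y(5 + 6*k) = (5*4/(4 + 4² - 6*4))*2 = (5*4/(4 + 16 - 24))*2 = (5*4/(-4))*2 = (5*4*(-¼))*2 = -5*2 = -10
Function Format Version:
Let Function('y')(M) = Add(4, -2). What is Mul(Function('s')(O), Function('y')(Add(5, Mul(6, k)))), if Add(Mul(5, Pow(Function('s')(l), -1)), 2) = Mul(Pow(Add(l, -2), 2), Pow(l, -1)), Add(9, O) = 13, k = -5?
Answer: -10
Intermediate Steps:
O = 4 (O = Add(-9, 13) = 4)
Function('s')(l) = Mul(5, Pow(Add(-2, Mul(Pow(l, -1), Pow(Add(-2, l), 2))), -1)) (Function('s')(l) = Mul(5, Pow(Add(-2, Mul(Pow(Add(l, -2), 2), Pow(l, -1))), -1)) = Mul(5, Pow(Add(-2, Mul(Pow(Add(-2, l), 2), Pow(l, -1))), -1)) = Mul(5, Pow(Add(-2, Mul(Pow(l, -1), Pow(Add(-2, l), 2))), -1)))
Function('y')(M) = 2
Mul(Function('s')(O), Function('y')(Add(5, Mul(6, k)))) = Mul(Mul(5, 4, Pow(Add(4, Pow(4, 2), Mul(-6, 4)), -1)), 2) = Mul(Mul(5, 4, Pow(Add(4, 16, -24), -1)), 2) = Mul(Mul(5, 4, Pow(-4, -1)), 2) = Mul(Mul(5, 4, Rational(-1, 4)), 2) = Mul(-5, 2) = -10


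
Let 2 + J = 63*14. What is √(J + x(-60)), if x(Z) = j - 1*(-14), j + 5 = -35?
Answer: √854 ≈ 29.223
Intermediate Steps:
j = -40 (j = -5 - 35 = -40)
J = 880 (J = -2 + 63*14 = -2 + 882 = 880)
x(Z) = -26 (x(Z) = -40 - 1*(-14) = -40 + 14 = -26)
√(J + x(-60)) = √(880 - 26) = √854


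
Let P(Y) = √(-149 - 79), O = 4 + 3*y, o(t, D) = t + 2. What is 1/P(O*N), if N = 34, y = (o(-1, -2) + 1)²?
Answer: -I*√57/114 ≈ -0.066227*I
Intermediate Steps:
o(t, D) = 2 + t
y = 4 (y = ((2 - 1) + 1)² = (1 + 1)² = 2² = 4)
O = 16 (O = 4 + 3*4 = 4 + 12 = 16)
P(Y) = 2*I*√57 (P(Y) = √(-228) = 2*I*√57)
1/P(O*N) = 1/(2*I*√57) = -I*√57/114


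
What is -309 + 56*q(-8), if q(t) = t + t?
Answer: -1205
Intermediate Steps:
q(t) = 2*t
-309 + 56*q(-8) = -309 + 56*(2*(-8)) = -309 + 56*(-16) = -309 - 896 = -1205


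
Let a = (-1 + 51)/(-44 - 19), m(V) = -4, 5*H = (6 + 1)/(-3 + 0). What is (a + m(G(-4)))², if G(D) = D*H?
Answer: 91204/3969 ≈ 22.979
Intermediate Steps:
H = -7/15 (H = ((6 + 1)/(-3 + 0))/5 = (7/(-3))/5 = (7*(-⅓))/5 = (⅕)*(-7/3) = -7/15 ≈ -0.46667)
G(D) = -7*D/15 (G(D) = D*(-7/15) = -7*D/15)
a = -50/63 (a = 50/(-63) = 50*(-1/63) = -50/63 ≈ -0.79365)
(a + m(G(-4)))² = (-50/63 - 4)² = (-302/63)² = 91204/3969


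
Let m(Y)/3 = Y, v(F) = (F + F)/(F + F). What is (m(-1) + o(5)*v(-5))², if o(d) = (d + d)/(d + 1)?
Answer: 16/9 ≈ 1.7778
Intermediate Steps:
o(d) = 2*d/(1 + d) (o(d) = (2*d)/(1 + d) = 2*d/(1 + d))
v(F) = 1 (v(F) = (2*F)/((2*F)) = (2*F)*(1/(2*F)) = 1)
m(Y) = 3*Y
(m(-1) + o(5)*v(-5))² = (3*(-1) + (2*5/(1 + 5))*1)² = (-3 + (2*5/6)*1)² = (-3 + (2*5*(⅙))*1)² = (-3 + (5/3)*1)² = (-3 + 5/3)² = (-4/3)² = 16/9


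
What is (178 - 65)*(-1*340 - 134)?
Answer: -53562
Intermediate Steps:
(178 - 65)*(-1*340 - 134) = 113*(-340 - 134) = 113*(-474) = -53562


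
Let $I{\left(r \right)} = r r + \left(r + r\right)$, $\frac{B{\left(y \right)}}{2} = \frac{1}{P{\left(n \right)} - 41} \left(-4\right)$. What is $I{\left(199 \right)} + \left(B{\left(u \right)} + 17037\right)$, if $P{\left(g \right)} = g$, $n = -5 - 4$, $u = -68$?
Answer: $\frac{1425904}{25} \approx 57036.0$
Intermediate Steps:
$n = -9$ ($n = -5 - 4 = -9$)
$B{\left(y \right)} = \frac{4}{25}$ ($B{\left(y \right)} = 2 \frac{1}{-9 - 41} \left(-4\right) = 2 \frac{1}{-50} \left(-4\right) = 2 \left(\left(- \frac{1}{50}\right) \left(-4\right)\right) = 2 \cdot \frac{2}{25} = \frac{4}{25}$)
$I{\left(r \right)} = r^{2} + 2 r$
$I{\left(199 \right)} + \left(B{\left(u \right)} + 17037\right) = 199 \left(2 + 199\right) + \left(\frac{4}{25} + 17037\right) = 199 \cdot 201 + \frac{425929}{25} = 39999 + \frac{425929}{25} = \frac{1425904}{25}$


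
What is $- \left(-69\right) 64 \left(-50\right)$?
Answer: $-220800$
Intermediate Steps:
$- \left(-69\right) 64 \left(-50\right) = - \left(-4416\right) \left(-50\right) = \left(-1\right) 220800 = -220800$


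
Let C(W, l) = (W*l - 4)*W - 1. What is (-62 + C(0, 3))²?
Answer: 3969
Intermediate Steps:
C(W, l) = -1 + W*(-4 + W*l) (C(W, l) = (-4 + W*l)*W - 1 = W*(-4 + W*l) - 1 = -1 + W*(-4 + W*l))
(-62 + C(0, 3))² = (-62 + (-1 - 4*0 + 3*0²))² = (-62 + (-1 + 0 + 3*0))² = (-62 + (-1 + 0 + 0))² = (-62 - 1)² = (-63)² = 3969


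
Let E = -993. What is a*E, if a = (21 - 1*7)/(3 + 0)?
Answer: -4634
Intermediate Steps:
a = 14/3 (a = (21 - 7)/3 = 14*(1/3) = 14/3 ≈ 4.6667)
a*E = (14/3)*(-993) = -4634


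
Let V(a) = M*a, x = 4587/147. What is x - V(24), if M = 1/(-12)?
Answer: 1627/49 ≈ 33.204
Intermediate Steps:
x = 1529/49 (x = 4587*(1/147) = 1529/49 ≈ 31.204)
M = -1/12 ≈ -0.083333
V(a) = -a/12
x - V(24) = 1529/49 - (-1)*24/12 = 1529/49 - 1*(-2) = 1529/49 + 2 = 1627/49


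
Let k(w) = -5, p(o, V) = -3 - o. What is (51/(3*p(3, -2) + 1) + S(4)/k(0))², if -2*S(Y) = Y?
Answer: 169/25 ≈ 6.7600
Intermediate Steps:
S(Y) = -Y/2
(51/(3*p(3, -2) + 1) + S(4)/k(0))² = (51/(3*(-3 - 1*3) + 1) - ½*4/(-5))² = (51/(3*(-3 - 3) + 1) - 2*(-⅕))² = (51/(3*(-6) + 1) + ⅖)² = (51/(-18 + 1) + ⅖)² = (51/(-17) + ⅖)² = (51*(-1/17) + ⅖)² = (-3 + ⅖)² = (-13/5)² = 169/25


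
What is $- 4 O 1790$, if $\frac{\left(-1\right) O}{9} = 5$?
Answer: $322200$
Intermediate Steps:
$O = -45$ ($O = \left(-9\right) 5 = -45$)
$- 4 O 1790 = \left(-4\right) \left(-45\right) 1790 = 180 \cdot 1790 = 322200$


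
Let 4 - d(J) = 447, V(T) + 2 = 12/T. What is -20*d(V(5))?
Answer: 8860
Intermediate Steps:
V(T) = -2 + 12/T
d(J) = -443 (d(J) = 4 - 1*447 = 4 - 447 = -443)
-20*d(V(5)) = -20*(-443) = 8860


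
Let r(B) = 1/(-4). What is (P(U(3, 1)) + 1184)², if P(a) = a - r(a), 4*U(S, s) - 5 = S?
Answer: 22515025/16 ≈ 1.4072e+6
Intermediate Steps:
r(B) = -¼
U(S, s) = 5/4 + S/4
P(a) = ¼ + a (P(a) = a - 1*(-¼) = a + ¼ = ¼ + a)
(P(U(3, 1)) + 1184)² = ((¼ + (5/4 + (¼)*3)) + 1184)² = ((¼ + (5/4 + ¾)) + 1184)² = ((¼ + 2) + 1184)² = (9/4 + 1184)² = (4745/4)² = 22515025/16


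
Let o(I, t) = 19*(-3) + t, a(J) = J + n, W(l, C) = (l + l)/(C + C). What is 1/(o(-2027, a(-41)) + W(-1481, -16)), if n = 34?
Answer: 16/457 ≈ 0.035011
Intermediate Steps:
W(l, C) = l/C (W(l, C) = (2*l)/((2*C)) = (2*l)*(1/(2*C)) = l/C)
a(J) = 34 + J (a(J) = J + 34 = 34 + J)
o(I, t) = -57 + t
1/(o(-2027, a(-41)) + W(-1481, -16)) = 1/((-57 + (34 - 41)) - 1481/(-16)) = 1/((-57 - 7) - 1481*(-1/16)) = 1/(-64 + 1481/16) = 1/(457/16) = 16/457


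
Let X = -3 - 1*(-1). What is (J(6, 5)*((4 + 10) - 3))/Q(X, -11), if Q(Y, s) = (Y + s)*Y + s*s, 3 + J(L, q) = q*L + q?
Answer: 352/147 ≈ 2.3946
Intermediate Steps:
J(L, q) = -3 + q + L*q (J(L, q) = -3 + (q*L + q) = -3 + (L*q + q) = -3 + (q + L*q) = -3 + q + L*q)
X = -2 (X = -3 + 1 = -2)
Q(Y, s) = s² + Y*(Y + s) (Q(Y, s) = Y*(Y + s) + s² = s² + Y*(Y + s))
(J(6, 5)*((4 + 10) - 3))/Q(X, -11) = ((-3 + 5 + 6*5)*((4 + 10) - 3))/((-2)² + (-11)² - 2*(-11)) = ((-3 + 5 + 30)*(14 - 3))/(4 + 121 + 22) = (32*11)/147 = 352*(1/147) = 352/147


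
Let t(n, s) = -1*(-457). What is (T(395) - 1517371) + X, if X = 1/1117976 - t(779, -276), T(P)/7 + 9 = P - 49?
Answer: -1694257970743/1117976 ≈ -1.5155e+6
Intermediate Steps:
T(P) = -406 + 7*P (T(P) = -63 + 7*(P - 49) = -63 + 7*(-49 + P) = -63 + (-343 + 7*P) = -406 + 7*P)
t(n, s) = 457
X = -510915031/1117976 (X = 1/1117976 - 1*457 = 1/1117976 - 457 = -510915031/1117976 ≈ -457.00)
(T(395) - 1517371) + X = ((-406 + 7*395) - 1517371) - 510915031/1117976 = ((-406 + 2765) - 1517371) - 510915031/1117976 = (2359 - 1517371) - 510915031/1117976 = -1515012 - 510915031/1117976 = -1694257970743/1117976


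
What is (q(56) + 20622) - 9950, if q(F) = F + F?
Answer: 10784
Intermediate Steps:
q(F) = 2*F
(q(56) + 20622) - 9950 = (2*56 + 20622) - 9950 = (112 + 20622) - 9950 = 20734 - 9950 = 10784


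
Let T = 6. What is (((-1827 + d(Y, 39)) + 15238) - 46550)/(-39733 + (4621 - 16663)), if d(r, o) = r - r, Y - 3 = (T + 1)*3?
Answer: 33139/51775 ≈ 0.64006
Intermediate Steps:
Y = 24 (Y = 3 + (6 + 1)*3 = 3 + 7*3 = 3 + 21 = 24)
d(r, o) = 0
(((-1827 + d(Y, 39)) + 15238) - 46550)/(-39733 + (4621 - 16663)) = (((-1827 + 0) + 15238) - 46550)/(-39733 + (4621 - 16663)) = ((-1827 + 15238) - 46550)/(-39733 - 12042) = (13411 - 46550)/(-51775) = -33139*(-1/51775) = 33139/51775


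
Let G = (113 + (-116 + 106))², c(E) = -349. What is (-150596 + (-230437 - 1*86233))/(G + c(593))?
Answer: -233633/5130 ≈ -45.542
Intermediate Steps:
G = 10609 (G = (113 - 10)² = 103² = 10609)
(-150596 + (-230437 - 1*86233))/(G + c(593)) = (-150596 + (-230437 - 1*86233))/(10609 - 349) = (-150596 + (-230437 - 86233))/10260 = (-150596 - 316670)*(1/10260) = -467266*1/10260 = -233633/5130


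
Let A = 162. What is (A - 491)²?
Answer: 108241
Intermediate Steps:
(A - 491)² = (162 - 491)² = (-329)² = 108241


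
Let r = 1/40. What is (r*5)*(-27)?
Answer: -27/8 ≈ -3.3750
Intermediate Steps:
r = 1/40 ≈ 0.025000
(r*5)*(-27) = ((1/40)*5)*(-27) = (1/8)*(-27) = -27/8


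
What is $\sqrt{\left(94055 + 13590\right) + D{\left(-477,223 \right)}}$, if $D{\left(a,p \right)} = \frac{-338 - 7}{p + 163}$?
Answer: $\frac{25 \sqrt{25661666}}{386} \approx 328.09$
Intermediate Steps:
$D{\left(a,p \right)} = - \frac{345}{163 + p}$
$\sqrt{\left(94055 + 13590\right) + D{\left(-477,223 \right)}} = \sqrt{\left(94055 + 13590\right) - \frac{345}{163 + 223}} = \sqrt{107645 - \frac{345}{386}} = \sqrt{\frac{41550625}{386}} = \frac{25 \sqrt{25661666}}{386}$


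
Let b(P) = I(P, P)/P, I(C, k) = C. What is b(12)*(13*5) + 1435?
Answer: 1500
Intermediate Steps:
b(P) = 1 (b(P) = P/P = 1)
b(12)*(13*5) + 1435 = 1*(13*5) + 1435 = 1*65 + 1435 = 65 + 1435 = 1500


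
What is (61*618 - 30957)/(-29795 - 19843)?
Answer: -2247/16546 ≈ -0.13580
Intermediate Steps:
(61*618 - 30957)/(-29795 - 19843) = (37698 - 30957)/(-49638) = 6741*(-1/49638) = -2247/16546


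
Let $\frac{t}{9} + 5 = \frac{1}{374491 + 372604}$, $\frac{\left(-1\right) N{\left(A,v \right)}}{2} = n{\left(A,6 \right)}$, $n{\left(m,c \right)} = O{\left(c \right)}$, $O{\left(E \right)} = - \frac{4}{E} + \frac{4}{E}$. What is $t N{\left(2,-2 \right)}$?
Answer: $0$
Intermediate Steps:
$O{\left(E \right)} = 0$
$n{\left(m,c \right)} = 0$
$N{\left(A,v \right)} = 0$ ($N{\left(A,v \right)} = \left(-2\right) 0 = 0$)
$t = - \frac{33619266}{747095}$ ($t = -45 + \frac{9}{374491 + 372604} = -45 + \frac{9}{747095} = - \frac{33619266}{747095} \approx -45.0$)
$t N{\left(2,-2 \right)} = \left(- \frac{33619266}{747095}\right) 0 = 0$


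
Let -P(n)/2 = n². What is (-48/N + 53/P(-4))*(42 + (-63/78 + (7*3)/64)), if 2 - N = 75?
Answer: -80593485/1943552 ≈ -41.467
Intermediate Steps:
N = -73 (N = 2 - 1*75 = 2 - 75 = -73)
P(n) = -2*n²
(-48/N + 53/P(-4))*(42 + (-63/78 + (7*3)/64)) = (-48/(-73) + 53/((-2*(-4)²)))*(42 + (-63/78 + (7*3)/64)) = (-48*(-1/73) + 53/((-2*16)))*(42 + (-63*1/78 + 21*(1/64))) = (48/73 + 53/(-32))*(42 + (-21/26 + 21/64)) = (48/73 + 53*(-1/32))*(42 - 399/832) = (48/73 - 53/32)*(34545/832) = -2333/2336*34545/832 = -80593485/1943552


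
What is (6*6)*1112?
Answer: 40032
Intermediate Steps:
(6*6)*1112 = 36*1112 = 40032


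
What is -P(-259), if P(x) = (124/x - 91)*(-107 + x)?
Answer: -8671638/259 ≈ -33481.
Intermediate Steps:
P(x) = (-107 + x)*(-91 + 124/x) (P(x) = (-91 + 124/x)*(-107 + x) = (-107 + x)*(-91 + 124/x))
-P(-259) = -(9861 - 13268/(-259) - 91*(-259)) = -(9861 - 13268*(-1/259) + 23569) = -(9861 + 13268/259 + 23569) = -1*8671638/259 = -8671638/259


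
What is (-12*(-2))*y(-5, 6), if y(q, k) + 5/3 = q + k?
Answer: -16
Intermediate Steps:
y(q, k) = -5/3 + k + q (y(q, k) = -5/3 + (q + k) = -5/3 + (k + q) = -5/3 + k + q)
(-12*(-2))*y(-5, 6) = (-12*(-2))*(-5/3 + 6 - 5) = 24*(-⅔) = -16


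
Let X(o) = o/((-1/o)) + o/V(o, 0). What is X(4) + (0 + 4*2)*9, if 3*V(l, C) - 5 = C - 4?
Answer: 68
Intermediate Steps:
V(l, C) = ⅓ + C/3 (V(l, C) = 5/3 + (C - 4)/3 = 5/3 + (-4 + C)/3 = 5/3 + (-4/3 + C/3) = ⅓ + C/3)
X(o) = -o² + 3*o (X(o) = o/((-1/o)) + o/(⅓ + (⅓)*0) = o*(-o) + o/(⅓ + 0) = -o² + o/(⅓) = -o² + o*3 = -o² + 3*o)
X(4) + (0 + 4*2)*9 = 4*(3 - 1*4) + (0 + 4*2)*9 = 4*(3 - 4) + (0 + 8)*9 = 4*(-1) + 8*9 = -4 + 72 = 68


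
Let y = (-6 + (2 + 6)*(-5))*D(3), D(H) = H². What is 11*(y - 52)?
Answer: -5126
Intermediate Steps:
y = -414 (y = (-6 + (2 + 6)*(-5))*3² = (-6 + 8*(-5))*9 = (-6 - 40)*9 = -46*9 = -414)
11*(y - 52) = 11*(-414 - 52) = 11*(-466) = -5126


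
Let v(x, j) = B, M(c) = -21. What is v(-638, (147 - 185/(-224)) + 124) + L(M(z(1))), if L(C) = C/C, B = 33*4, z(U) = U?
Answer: 133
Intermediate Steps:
B = 132
v(x, j) = 132
L(C) = 1
v(-638, (147 - 185/(-224)) + 124) + L(M(z(1))) = 132 + 1 = 133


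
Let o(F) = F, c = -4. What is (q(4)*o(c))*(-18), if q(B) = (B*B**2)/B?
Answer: 1152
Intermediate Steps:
q(B) = B**2 (q(B) = B**3/B = B**2)
(q(4)*o(c))*(-18) = (4**2*(-4))*(-18) = (16*(-4))*(-18) = -64*(-18) = 1152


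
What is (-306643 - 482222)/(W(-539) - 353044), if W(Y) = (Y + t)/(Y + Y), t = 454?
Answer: 283465490/126860449 ≈ 2.2345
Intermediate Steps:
W(Y) = (454 + Y)/(2*Y) (W(Y) = (Y + 454)/(Y + Y) = (454 + Y)/((2*Y)) = (454 + Y)*(1/(2*Y)) = (454 + Y)/(2*Y))
(-306643 - 482222)/(W(-539) - 353044) = (-306643 - 482222)/((½)*(454 - 539)/(-539) - 353044) = -788865/((½)*(-1/539)*(-85) - 353044) = -788865/(85/1078 - 353044) = -788865/(-380581347/1078) = -788865*(-1078/380581347) = 283465490/126860449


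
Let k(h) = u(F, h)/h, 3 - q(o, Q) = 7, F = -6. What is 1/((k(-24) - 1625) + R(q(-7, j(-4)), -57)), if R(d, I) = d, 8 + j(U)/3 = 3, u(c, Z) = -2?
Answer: -12/19547 ≈ -0.00061390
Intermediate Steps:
j(U) = -15 (j(U) = -24 + 3*3 = -24 + 9 = -15)
q(o, Q) = -4 (q(o, Q) = 3 - 1*7 = 3 - 7 = -4)
k(h) = -2/h
1/((k(-24) - 1625) + R(q(-7, j(-4)), -57)) = 1/((-2/(-24) - 1625) - 4) = 1/((-2*(-1/24) - 1625) - 4) = 1/((1/12 - 1625) - 4) = 1/(-19499/12 - 4) = 1/(-19547/12) = -12/19547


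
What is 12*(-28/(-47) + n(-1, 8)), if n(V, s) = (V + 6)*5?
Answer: 14436/47 ≈ 307.15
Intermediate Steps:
n(V, s) = 30 + 5*V (n(V, s) = (6 + V)*5 = 30 + 5*V)
12*(-28/(-47) + n(-1, 8)) = 12*(-28/(-47) + (30 + 5*(-1))) = 12*(-28*(-1/47) + (30 - 5)) = 12*(28/47 + 25) = 12*(1203/47) = 14436/47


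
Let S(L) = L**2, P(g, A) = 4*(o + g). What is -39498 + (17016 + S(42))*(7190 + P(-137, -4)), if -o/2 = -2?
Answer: 124997742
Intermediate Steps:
o = 4 (o = -2*(-2) = 4)
P(g, A) = 16 + 4*g (P(g, A) = 4*(4 + g) = 16 + 4*g)
-39498 + (17016 + S(42))*(7190 + P(-137, -4)) = -39498 + (17016 + 42**2)*(7190 + (16 + 4*(-137))) = -39498 + (17016 + 1764)*(7190 + (16 - 548)) = -39498 + 18780*(7190 - 532) = -39498 + 18780*6658 = -39498 + 125037240 = 124997742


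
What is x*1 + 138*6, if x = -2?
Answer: 826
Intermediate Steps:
x*1 + 138*6 = -2*1 + 138*6 = -2 + 828 = 826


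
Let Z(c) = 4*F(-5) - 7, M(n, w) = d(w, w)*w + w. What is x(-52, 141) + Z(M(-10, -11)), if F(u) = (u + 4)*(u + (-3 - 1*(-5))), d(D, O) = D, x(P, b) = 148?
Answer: 153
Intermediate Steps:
F(u) = (2 + u)*(4 + u) (F(u) = (4 + u)*(u + (-3 + 5)) = (4 + u)*(u + 2) = (4 + u)*(2 + u) = (2 + u)*(4 + u))
M(n, w) = w + w² (M(n, w) = w*w + w = w² + w = w + w²)
Z(c) = 5 (Z(c) = 4*(8 + (-5)² + 6*(-5)) - 7 = 4*(8 + 25 - 30) - 7 = 4*3 - 7 = 12 - 7 = 5)
x(-52, 141) + Z(M(-10, -11)) = 148 + 5 = 153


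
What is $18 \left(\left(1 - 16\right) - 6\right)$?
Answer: $-378$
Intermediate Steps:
$18 \left(\left(1 - 16\right) - 6\right) = 18 \left(-15 - 6\right) = 18 \left(-21\right) = -378$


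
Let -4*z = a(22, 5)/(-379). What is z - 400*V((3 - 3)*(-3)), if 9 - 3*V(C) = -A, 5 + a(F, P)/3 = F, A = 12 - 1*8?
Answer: -7883047/4548 ≈ -1733.3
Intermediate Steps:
A = 4 (A = 12 - 8 = 4)
a(F, P) = -15 + 3*F
V(C) = 13/3 (V(C) = 3 - (-1)*4/3 = 3 - 1/3*(-4) = 3 + 4/3 = 13/3)
z = 51/1516 (z = -(-15 + 3*22)/(4*(-379)) = -(-15 + 66)*(-1)/(4*379) = -51*(-1)/(4*379) = -1/4*(-51/379) = 51/1516 ≈ 0.033641)
z - 400*V((3 - 3)*(-3)) = 51/1516 - 400*13/3 = 51/1516 - 5200/3 = -7883047/4548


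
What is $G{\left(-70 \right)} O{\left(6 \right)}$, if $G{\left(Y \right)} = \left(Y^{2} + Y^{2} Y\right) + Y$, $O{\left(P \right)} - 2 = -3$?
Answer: $338170$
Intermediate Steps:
$O{\left(P \right)} = -1$ ($O{\left(P \right)} = 2 - 3 = -1$)
$G{\left(Y \right)} = Y + Y^{2} + Y^{3}$ ($G{\left(Y \right)} = \left(Y^{2} + Y^{3}\right) + Y = Y + Y^{2} + Y^{3}$)
$G{\left(-70 \right)} O{\left(6 \right)} = - 70 \left(1 - 70 + \left(-70\right)^{2}\right) \left(-1\right) = - 70 \left(1 - 70 + 4900\right) \left(-1\right) = \left(-70\right) 4831 \left(-1\right) = \left(-338170\right) \left(-1\right) = 338170$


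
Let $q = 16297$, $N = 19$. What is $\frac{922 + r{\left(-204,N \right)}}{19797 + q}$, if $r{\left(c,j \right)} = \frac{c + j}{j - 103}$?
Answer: $\frac{77633}{3031896} \approx 0.025605$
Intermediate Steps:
$r{\left(c,j \right)} = \frac{c + j}{-103 + j}$
$\frac{922 + r{\left(-204,N \right)}}{19797 + q} = \frac{922 + \frac{-204 + 19}{-103 + 19}}{19797 + 16297} = \frac{922 + \frac{1}{-84} \left(-185\right)}{36094} = \left(922 - - \frac{185}{84}\right) \frac{1}{36094} = \left(922 + \frac{185}{84}\right) \frac{1}{36094} = \frac{77633}{84} \cdot \frac{1}{36094} = \frac{77633}{3031896}$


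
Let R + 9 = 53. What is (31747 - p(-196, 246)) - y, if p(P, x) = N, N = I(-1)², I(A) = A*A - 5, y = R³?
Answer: -53453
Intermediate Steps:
R = 44 (R = -9 + 53 = 44)
y = 85184 (y = 44³ = 85184)
I(A) = -5 + A² (I(A) = A² - 5 = -5 + A²)
N = 16 (N = (-5 + (-1)²)² = (-5 + 1)² = (-4)² = 16)
p(P, x) = 16
(31747 - p(-196, 246)) - y = (31747 - 1*16) - 1*85184 = (31747 - 16) - 85184 = 31731 - 85184 = -53453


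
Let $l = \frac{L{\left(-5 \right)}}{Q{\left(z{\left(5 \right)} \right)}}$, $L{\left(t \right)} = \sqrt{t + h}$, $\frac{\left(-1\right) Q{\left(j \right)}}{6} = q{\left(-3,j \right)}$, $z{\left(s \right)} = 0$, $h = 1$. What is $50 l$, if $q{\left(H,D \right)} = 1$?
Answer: $- \frac{50 i}{3} \approx - 16.667 i$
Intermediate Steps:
$Q{\left(j \right)} = -6$ ($Q{\left(j \right)} = \left(-6\right) 1 = -6$)
$L{\left(t \right)} = \sqrt{1 + t}$ ($L{\left(t \right)} = \sqrt{t + 1} = \sqrt{1 + t}$)
$l = - \frac{i}{3}$ ($l = \frac{\sqrt{1 - 5}}{-6} = \sqrt{-4} \left(- \frac{1}{6}\right) = 2 i \left(- \frac{1}{6}\right) = - \frac{i}{3} \approx - 0.33333 i$)
$50 l = 50 \left(- \frac{i}{3}\right) = - \frac{50 i}{3}$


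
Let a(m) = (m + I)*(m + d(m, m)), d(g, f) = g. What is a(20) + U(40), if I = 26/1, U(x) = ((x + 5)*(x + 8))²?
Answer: 4667440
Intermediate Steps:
U(x) = (5 + x)²*(8 + x)² (U(x) = ((5 + x)*(8 + x))² = (5 + x)²*(8 + x)²)
I = 26 (I = 26*1 = 26)
a(m) = 2*m*(26 + m) (a(m) = (m + 26)*(m + m) = (26 + m)*(2*m) = 2*m*(26 + m))
a(20) + U(40) = 2*20*(26 + 20) + (5 + 40)²*(8 + 40)² = 2*20*46 + 45²*48² = 1840 + 2025*2304 = 1840 + 4665600 = 4667440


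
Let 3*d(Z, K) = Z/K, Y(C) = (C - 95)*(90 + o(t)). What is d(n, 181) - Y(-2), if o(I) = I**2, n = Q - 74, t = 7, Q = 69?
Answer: 7321264/543 ≈ 13483.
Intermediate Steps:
n = -5 (n = 69 - 74 = -5)
Y(C) = -13205 + 139*C (Y(C) = (C - 95)*(90 + 7**2) = (-95 + C)*(90 + 49) = (-95 + C)*139 = -13205 + 139*C)
d(Z, K) = Z/(3*K) (d(Z, K) = (Z/K)/3 = Z/(3*K))
d(n, 181) - Y(-2) = (1/3)*(-5)/181 - (-13205 + 139*(-2)) = (1/3)*(-5)*(1/181) - (-13205 - 278) = -5/543 - 1*(-13483) = -5/543 + 13483 = 7321264/543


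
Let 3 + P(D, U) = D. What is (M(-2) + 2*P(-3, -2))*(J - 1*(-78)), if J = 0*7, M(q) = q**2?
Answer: -624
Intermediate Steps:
P(D, U) = -3 + D
J = 0
(M(-2) + 2*P(-3, -2))*(J - 1*(-78)) = ((-2)**2 + 2*(-3 - 3))*(0 - 1*(-78)) = (4 + 2*(-6))*(0 + 78) = (4 - 12)*78 = -8*78 = -624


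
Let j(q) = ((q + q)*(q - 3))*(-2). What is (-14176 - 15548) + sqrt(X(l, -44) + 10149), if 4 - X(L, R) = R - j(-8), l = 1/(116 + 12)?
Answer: -29724 + sqrt(9845) ≈ -29625.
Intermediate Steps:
j(q) = -4*q*(-3 + q) (j(q) = ((2*q)*(-3 + q))*(-2) = (2*q*(-3 + q))*(-2) = -4*q*(-3 + q))
l = 1/128 ≈ 0.0078125
X(L, R) = -348 - R (X(L, R) = 4 - (R - 4*(-8)*(3 - 1*(-8))) = 4 - (R - 4*(-8)*(3 + 8)) = 4 - (R - 4*(-8)*11) = 4 - (R - 1*(-352)) = 4 - (R + 352) = 4 - (352 + R) = 4 + (-352 - R) = -348 - R)
(-14176 - 15548) + sqrt(X(l, -44) + 10149) = (-14176 - 15548) + sqrt((-348 - 1*(-44)) + 10149) = -29724 + sqrt((-348 + 44) + 10149) = -29724 + sqrt(-304 + 10149) = -29724 + sqrt(9845)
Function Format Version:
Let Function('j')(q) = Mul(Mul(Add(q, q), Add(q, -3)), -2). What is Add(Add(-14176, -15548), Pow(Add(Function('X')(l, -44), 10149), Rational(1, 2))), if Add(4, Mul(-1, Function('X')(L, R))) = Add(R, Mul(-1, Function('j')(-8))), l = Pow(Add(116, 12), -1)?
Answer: Add(-29724, Pow(9845, Rational(1, 2))) ≈ -29625.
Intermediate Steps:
Function('j')(q) = Mul(-4, q, Add(-3, q)) (Function('j')(q) = Mul(Mul(Mul(2, q), Add(-3, q)), -2) = Mul(Mul(2, q, Add(-3, q)), -2) = Mul(-4, q, Add(-3, q)))
l = Rational(1, 128) (l = Pow(128, -1) = Rational(1, 128) ≈ 0.0078125)
Function('X')(L, R) = Add(-348, Mul(-1, R)) (Function('X')(L, R) = Add(4, Mul(-1, Add(R, Mul(-1, Mul(4, -8, Add(3, Mul(-1, -8))))))) = Add(4, Mul(-1, Add(R, Mul(-1, Mul(4, -8, Add(3, 8)))))) = Add(4, Mul(-1, Add(R, Mul(-1, Mul(4, -8, 11))))) = Add(4, Mul(-1, Add(R, Mul(-1, -352)))) = Add(4, Mul(-1, Add(R, 352))) = Add(4, Mul(-1, Add(352, R))) = Add(4, Add(-352, Mul(-1, R))) = Add(-348, Mul(-1, R)))
Add(Add(-14176, -15548), Pow(Add(Function('X')(l, -44), 10149), Rational(1, 2))) = Add(Add(-14176, -15548), Pow(Add(Add(-348, Mul(-1, -44)), 10149), Rational(1, 2))) = Add(-29724, Pow(Add(Add(-348, 44), 10149), Rational(1, 2))) = Add(-29724, Pow(Add(-304, 10149), Rational(1, 2))) = Add(-29724, Pow(9845, Rational(1, 2)))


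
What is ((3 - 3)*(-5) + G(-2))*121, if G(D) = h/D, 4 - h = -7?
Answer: -1331/2 ≈ -665.50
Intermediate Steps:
h = 11 (h = 4 - 1*(-7) = 4 + 7 = 11)
G(D) = 11/D
((3 - 3)*(-5) + G(-2))*121 = ((3 - 3)*(-5) + 11/(-2))*121 = (0*(-5) + 11*(-1/2))*121 = (0 - 11/2)*121 = -11/2*121 = -1331/2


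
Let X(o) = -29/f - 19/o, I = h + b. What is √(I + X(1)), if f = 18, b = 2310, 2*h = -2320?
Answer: √40658/6 ≈ 33.606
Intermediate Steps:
h = -1160 (h = (½)*(-2320) = -1160)
I = 1150 (I = -1160 + 2310 = 1150)
X(o) = -29/18 - 19/o
√(I + X(1)) = √(1150 + (-29/18 - 19/1)) = √(1150 + (-29/18 - 19*1)) = √(1150 + (-29/18 - 19)) = √(1150 - 371/18) = √(20329/18) = √40658/6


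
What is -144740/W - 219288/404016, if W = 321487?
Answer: -5373979879/5411912158 ≈ -0.99299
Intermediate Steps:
-144740/W - 219288/404016 = -144740/321487 - 219288/404016 = -144740*1/321487 - 219288*1/404016 = -144740/321487 - 9137/16834 = -5373979879/5411912158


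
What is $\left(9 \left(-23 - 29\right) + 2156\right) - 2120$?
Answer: $-432$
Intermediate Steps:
$\left(9 \left(-23 - 29\right) + 2156\right) - 2120 = \left(9 \left(-52\right) + 2156\right) - 2120 = \left(-468 + 2156\right) - 2120 = 1688 - 2120 = -432$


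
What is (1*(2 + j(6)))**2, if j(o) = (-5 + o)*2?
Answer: 16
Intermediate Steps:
j(o) = -10 + 2*o
(1*(2 + j(6)))**2 = (1*(2 + (-10 + 2*6)))**2 = (1*(2 + (-10 + 12)))**2 = (1*(2 + 2))**2 = (1*4)**2 = 4**2 = 16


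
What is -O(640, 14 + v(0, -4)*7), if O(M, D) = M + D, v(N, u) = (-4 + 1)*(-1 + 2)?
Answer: -633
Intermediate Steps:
v(N, u) = -3 (v(N, u) = -3*1 = -3)
O(M, D) = D + M
-O(640, 14 + v(0, -4)*7) = -((14 - 3*7) + 640) = -((14 - 21) + 640) = -(-7 + 640) = -1*633 = -633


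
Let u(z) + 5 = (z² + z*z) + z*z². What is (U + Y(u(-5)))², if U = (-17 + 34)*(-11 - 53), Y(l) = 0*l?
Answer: 1183744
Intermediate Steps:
u(z) = -5 + z³ + 2*z² (u(z) = -5 + ((z² + z*z) + z*z²) = -5 + ((z² + z²) + z³) = -5 + (2*z² + z³) = -5 + (z³ + 2*z²) = -5 + z³ + 2*z²)
Y(l) = 0
U = -1088 (U = 17*(-64) = -1088)
(U + Y(u(-5)))² = (-1088 + 0)² = (-1088)² = 1183744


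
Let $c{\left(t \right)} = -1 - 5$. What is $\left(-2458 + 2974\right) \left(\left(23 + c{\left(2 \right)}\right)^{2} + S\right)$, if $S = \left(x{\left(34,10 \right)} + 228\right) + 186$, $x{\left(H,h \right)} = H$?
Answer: $380292$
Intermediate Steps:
$c{\left(t \right)} = -6$ ($c{\left(t \right)} = -1 - 5 = -6$)
$S = 448$ ($S = \left(34 + 228\right) + 186 = 262 + 186 = 448$)
$\left(-2458 + 2974\right) \left(\left(23 + c{\left(2 \right)}\right)^{2} + S\right) = \left(-2458 + 2974\right) \left(\left(23 - 6\right)^{2} + 448\right) = 516 \left(17^{2} + 448\right) = 516 \left(289 + 448\right) = 516 \cdot 737 = 380292$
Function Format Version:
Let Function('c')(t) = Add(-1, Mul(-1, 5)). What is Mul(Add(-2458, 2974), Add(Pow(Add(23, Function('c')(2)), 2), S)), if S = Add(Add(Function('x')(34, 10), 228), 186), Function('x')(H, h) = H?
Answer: 380292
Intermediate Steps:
Function('c')(t) = -6 (Function('c')(t) = Add(-1, -5) = -6)
S = 448 (S = Add(Add(34, 228), 186) = Add(262, 186) = 448)
Mul(Add(-2458, 2974), Add(Pow(Add(23, Function('c')(2)), 2), S)) = Mul(Add(-2458, 2974), Add(Pow(Add(23, -6), 2), 448)) = Mul(516, Add(Pow(17, 2), 448)) = Mul(516, Add(289, 448)) = Mul(516, 737) = 380292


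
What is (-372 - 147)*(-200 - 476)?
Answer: 350844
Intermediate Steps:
(-372 - 147)*(-200 - 476) = -519*(-676) = 350844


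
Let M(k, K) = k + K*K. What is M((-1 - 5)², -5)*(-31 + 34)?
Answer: 183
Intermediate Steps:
M(k, K) = k + K²
M((-1 - 5)², -5)*(-31 + 34) = ((-1 - 5)² + (-5)²)*(-31 + 34) = ((-6)² + 25)*3 = (36 + 25)*3 = 61*3 = 183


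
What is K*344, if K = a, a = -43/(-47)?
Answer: 14792/47 ≈ 314.72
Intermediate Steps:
a = 43/47 (a = -43*(-1/47) = 43/47 ≈ 0.91489)
K = 43/47 ≈ 0.91489
K*344 = (43/47)*344 = 14792/47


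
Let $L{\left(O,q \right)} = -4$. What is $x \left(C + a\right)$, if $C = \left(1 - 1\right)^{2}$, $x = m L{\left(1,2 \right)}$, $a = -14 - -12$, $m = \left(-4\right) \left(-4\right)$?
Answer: $128$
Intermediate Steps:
$m = 16$
$a = -2$ ($a = -14 + 12 = -2$)
$x = -64$ ($x = 16 \left(-4\right) = -64$)
$C = 0$ ($C = 0^{2} = 0$)
$x \left(C + a\right) = - 64 \left(0 - 2\right) = \left(-64\right) \left(-2\right) = 128$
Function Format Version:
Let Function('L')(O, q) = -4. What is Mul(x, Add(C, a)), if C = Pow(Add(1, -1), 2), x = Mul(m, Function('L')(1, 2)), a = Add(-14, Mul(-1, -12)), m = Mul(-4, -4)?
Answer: 128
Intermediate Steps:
m = 16
a = -2 (a = Add(-14, 12) = -2)
x = -64 (x = Mul(16, -4) = -64)
C = 0 (C = Pow(0, 2) = 0)
Mul(x, Add(C, a)) = Mul(-64, Add(0, -2)) = Mul(-64, -2) = 128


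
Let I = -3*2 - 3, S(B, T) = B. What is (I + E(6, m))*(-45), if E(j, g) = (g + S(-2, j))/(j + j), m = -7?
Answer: 1755/4 ≈ 438.75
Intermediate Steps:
E(j, g) = (-2 + g)/(2*j) (E(j, g) = (g - 2)/(j + j) = (-2 + g)/((2*j)) = (-2 + g)*(1/(2*j)) = (-2 + g)/(2*j))
I = -9 (I = -6 - 3 = -9)
(I + E(6, m))*(-45) = (-9 + (½)*(-2 - 7)/6)*(-45) = (-9 + (½)*(⅙)*(-9))*(-45) = (-9 - ¾)*(-45) = -39/4*(-45) = 1755/4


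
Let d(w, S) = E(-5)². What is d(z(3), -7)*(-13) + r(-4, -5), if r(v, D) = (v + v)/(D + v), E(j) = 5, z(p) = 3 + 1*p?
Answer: -2917/9 ≈ -324.11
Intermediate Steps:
z(p) = 3 + p
r(v, D) = 2*v/(D + v) (r(v, D) = (2*v)/(D + v) = 2*v/(D + v))
d(w, S) = 25 (d(w, S) = 5² = 25)
d(z(3), -7)*(-13) + r(-4, -5) = 25*(-13) + 2*(-4)/(-5 - 4) = -325 + 2*(-4)/(-9) = -325 + 2*(-4)*(-⅑) = -325 + 8/9 = -2917/9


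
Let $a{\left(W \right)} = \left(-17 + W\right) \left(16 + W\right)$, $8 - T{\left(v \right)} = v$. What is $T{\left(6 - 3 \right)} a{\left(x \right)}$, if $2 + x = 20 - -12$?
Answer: $2990$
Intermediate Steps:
$T{\left(v \right)} = 8 - v$
$x = 30$ ($x = -2 + \left(20 - -12\right) = -2 + \left(20 + 12\right) = -2 + 32 = 30$)
$T{\left(6 - 3 \right)} a{\left(x \right)} = \left(8 - \left(6 - 3\right)\right) \left(-272 + 30^{2} - 30\right) = \left(8 - \left(6 - 3\right)\right) \left(-272 + 900 - 30\right) = \left(8 - 3\right) 598 = 5 \cdot 598 = 2990$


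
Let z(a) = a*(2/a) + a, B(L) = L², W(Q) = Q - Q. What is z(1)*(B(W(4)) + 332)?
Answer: 996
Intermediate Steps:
W(Q) = 0
z(a) = 2 + a
z(1)*(B(W(4)) + 332) = (2 + 1)*(0² + 332) = 3*(0 + 332) = 3*332 = 996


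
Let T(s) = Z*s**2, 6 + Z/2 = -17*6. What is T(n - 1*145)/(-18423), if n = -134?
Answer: 1868184/2047 ≈ 912.64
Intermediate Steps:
Z = -216 (Z = -12 + 2*(-17*6) = -12 + 2*(-102) = -12 - 204 = -216)
T(s) = -216*s**2
T(n - 1*145)/(-18423) = -216*(-134 - 1*145)**2/(-18423) = -216*(-134 - 145)**2*(-1/18423) = -216*(-279)**2*(-1/18423) = -216*77841*(-1/18423) = -16813656*(-1/18423) = 1868184/2047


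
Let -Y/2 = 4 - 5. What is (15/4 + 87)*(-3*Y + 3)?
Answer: -1089/4 ≈ -272.25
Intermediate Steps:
Y = 2 (Y = -2*(4 - 5) = -2*(-1) = 2)
(15/4 + 87)*(-3*Y + 3) = (15/4 + 87)*(-3*2 + 3) = (15*(1/4) + 87)*(-6 + 3) = (15/4 + 87)*(-3) = (363/4)*(-3) = -1089/4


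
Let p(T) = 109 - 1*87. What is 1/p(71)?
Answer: 1/22 ≈ 0.045455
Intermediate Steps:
p(T) = 22 (p(T) = 109 - 87 = 22)
1/p(71) = 1/22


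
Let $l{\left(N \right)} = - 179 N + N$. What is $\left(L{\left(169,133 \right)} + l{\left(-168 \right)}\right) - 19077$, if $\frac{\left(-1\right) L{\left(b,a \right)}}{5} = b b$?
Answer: $-131978$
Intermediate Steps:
$L{\left(b,a \right)} = - 5 b^{2}$ ($L{\left(b,a \right)} = - 5 b b = - 5 b^{2}$)
$l{\left(N \right)} = - 178 N$
$\left(L{\left(169,133 \right)} + l{\left(-168 \right)}\right) - 19077 = \left(- 5 \cdot 169^{2} - -29904\right) - 19077 = \left(\left(-5\right) 28561 + 29904\right) - 19077 = \left(-142805 + 29904\right) - 19077 = -112901 - 19077 = -131978$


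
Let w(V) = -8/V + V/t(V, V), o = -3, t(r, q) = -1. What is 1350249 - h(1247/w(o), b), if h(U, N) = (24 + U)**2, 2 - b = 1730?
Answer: 373007760/289 ≈ 1.2907e+6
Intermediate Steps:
b = -1728 (b = 2 - 1*1730 = 2 - 1730 = -1728)
w(V) = -V - 8/V (w(V) = -8/V + V/(-1) = -8/V + V*(-1) = -8/V - V = -V - 8/V)
1350249 - h(1247/w(o), b) = 1350249 - (24 + 1247/(-1*(-3) - 8/(-3)))**2 = 1350249 - (24 + 1247/(3 - 8*(-1/3)))**2 = 1350249 - (24 + 1247/(3 + 8/3))**2 = 1350249 - (24 + 1247/(17/3))**2 = 1350249 - (24 + 1247*(3/17))**2 = 1350249 - (24 + 3741/17)**2 = 1350249 - (4149/17)**2 = 1350249 - 1*17214201/289 = 1350249 - 17214201/289 = 373007760/289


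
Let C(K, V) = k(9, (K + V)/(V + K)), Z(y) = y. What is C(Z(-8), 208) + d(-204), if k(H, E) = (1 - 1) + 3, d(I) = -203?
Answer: -200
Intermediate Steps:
k(H, E) = 3 (k(H, E) = 0 + 3 = 3)
C(K, V) = 3
C(Z(-8), 208) + d(-204) = 3 - 203 = -200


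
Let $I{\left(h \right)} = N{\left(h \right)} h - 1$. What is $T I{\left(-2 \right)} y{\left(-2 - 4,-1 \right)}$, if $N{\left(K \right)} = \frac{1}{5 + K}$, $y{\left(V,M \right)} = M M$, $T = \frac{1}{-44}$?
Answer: $\frac{5}{132} \approx 0.037879$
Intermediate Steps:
$T = - \frac{1}{44} \approx -0.022727$
$y{\left(V,M \right)} = M^{2}$
$I{\left(h \right)} = -1 + \frac{h}{5 + h}$ ($I{\left(h \right)} = \frac{h}{5 + h} - 1 = -1 + \frac{h}{5 + h}$)
$T I{\left(-2 \right)} y{\left(-2 - 4,-1 \right)} = - \frac{\left(-5\right) \frac{1}{5 - 2}}{44} \left(-1\right)^{2} = - \frac{\left(-5\right) \frac{1}{3}}{44} \cdot 1 = \left(- \frac{1}{44}\right) \left(- \frac{5}{3}\right) 1 = \frac{5}{132} \cdot 1 = \frac{5}{132}$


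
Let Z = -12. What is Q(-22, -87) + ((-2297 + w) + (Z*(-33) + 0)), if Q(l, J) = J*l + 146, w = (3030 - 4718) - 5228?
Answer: -6757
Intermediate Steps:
w = -6916 (w = -1688 - 5228 = -6916)
Q(l, J) = 146 + J*l
Q(-22, -87) + ((-2297 + w) + (Z*(-33) + 0)) = (146 - 87*(-22)) + ((-2297 - 6916) + (-12*(-33) + 0)) = (146 + 1914) + (-9213 + (396 + 0)) = 2060 + (-9213 + 396) = 2060 - 8817 = -6757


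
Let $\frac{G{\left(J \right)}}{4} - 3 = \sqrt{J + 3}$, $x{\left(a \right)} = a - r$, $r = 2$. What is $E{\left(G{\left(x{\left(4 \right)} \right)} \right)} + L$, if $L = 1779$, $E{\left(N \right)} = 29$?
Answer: $1808$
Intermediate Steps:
$x{\left(a \right)} = -2 + a$ ($x{\left(a \right)} = a - 2 = -2 + a$)
$G{\left(J \right)} = 12 + 4 \sqrt{3 + J}$ ($G{\left(J \right)} = 12 + 4 \sqrt{J + 3} = 12 + 4 \sqrt{3 + J}$)
$E{\left(G{\left(x{\left(4 \right)} \right)} \right)} + L = 29 + 1779 = 1808$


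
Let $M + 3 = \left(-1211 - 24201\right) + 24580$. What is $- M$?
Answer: $835$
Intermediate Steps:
$M = -835$ ($M = -3 + \left(\left(-1211 - 24201\right) + 24580\right) = -3 + \left(-25412 + 24580\right) = -3 - 832 = -835$)
$- M = \left(-1\right) \left(-835\right) = 835$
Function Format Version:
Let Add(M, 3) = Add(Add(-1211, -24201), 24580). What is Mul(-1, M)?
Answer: 835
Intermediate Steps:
M = -835 (M = Add(-3, Add(Add(-1211, -24201), 24580)) = Add(-3, Add(-25412, 24580)) = Add(-3, -832) = -835)
Mul(-1, M) = Mul(-1, -835) = 835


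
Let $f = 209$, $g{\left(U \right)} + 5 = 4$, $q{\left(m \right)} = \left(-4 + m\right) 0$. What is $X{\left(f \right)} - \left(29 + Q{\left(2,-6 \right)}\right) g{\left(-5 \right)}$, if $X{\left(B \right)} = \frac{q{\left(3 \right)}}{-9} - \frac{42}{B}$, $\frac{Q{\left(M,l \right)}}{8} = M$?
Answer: $\frac{9363}{209} \approx 44.799$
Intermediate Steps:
$q{\left(m \right)} = 0$
$g{\left(U \right)} = -1$ ($g{\left(U \right)} = -5 + 4 = -1$)
$Q{\left(M,l \right)} = 8 M$
$X{\left(B \right)} = - \frac{42}{B}$ ($X{\left(B \right)} = \frac{0}{-9} - \frac{42}{B} = 0 \left(- \frac{1}{9}\right) - \frac{42}{B} = 0 - \frac{42}{B} = - \frac{42}{B}$)
$X{\left(f \right)} - \left(29 + Q{\left(2,-6 \right)}\right) g{\left(-5 \right)} = - \frac{42}{209} - \left(29 + 8 \cdot 2\right) \left(-1\right) = \left(-42\right) \frac{1}{209} - \left(29 + 16\right) \left(-1\right) = - \frac{42}{209} - 45 \left(-1\right) = - \frac{42}{209} - -45 = - \frac{42}{209} + 45 = \frac{9363}{209}$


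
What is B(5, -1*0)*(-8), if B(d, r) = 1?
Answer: -8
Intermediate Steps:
B(5, -1*0)*(-8) = 1*(-8) = -8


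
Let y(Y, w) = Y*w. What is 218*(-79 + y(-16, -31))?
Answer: 90906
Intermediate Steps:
218*(-79 + y(-16, -31)) = 218*(-79 - 16*(-31)) = 218*(-79 + 496) = 218*417 = 90906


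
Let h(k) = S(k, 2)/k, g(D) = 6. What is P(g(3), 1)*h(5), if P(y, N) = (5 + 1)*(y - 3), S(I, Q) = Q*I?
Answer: 36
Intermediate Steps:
S(I, Q) = I*Q
P(y, N) = -18 + 6*y (P(y, N) = 6*(-3 + y) = -18 + 6*y)
h(k) = 2 (h(k) = (k*2)/k = (2*k)/k = 2)
P(g(3), 1)*h(5) = (-18 + 6*6)*2 = (-18 + 36)*2 = 18*2 = 36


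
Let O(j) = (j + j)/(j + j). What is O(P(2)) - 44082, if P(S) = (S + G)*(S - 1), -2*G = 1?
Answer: -44081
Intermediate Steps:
G = -½ (G = -½*1 = -½ ≈ -0.50000)
P(S) = (-1 + S)*(-½ + S) (P(S) = (S - ½)*(S - 1) = (-½ + S)*(-1 + S) = (-1 + S)*(-½ + S))
O(j) = 1 (O(j) = (2*j)/((2*j)) = (2*j)*(1/(2*j)) = 1)
O(P(2)) - 44082 = 1 - 44082 = -44081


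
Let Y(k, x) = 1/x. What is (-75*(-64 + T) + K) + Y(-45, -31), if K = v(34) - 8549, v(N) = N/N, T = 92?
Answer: -330089/31 ≈ -10648.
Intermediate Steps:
v(N) = 1
K = -8548 (K = 1 - 8549 = -8548)
(-75*(-64 + T) + K) + Y(-45, -31) = (-75*(-64 + 92) - 8548) + 1/(-31) = (-75*28 - 8548) - 1/31 = (-2100 - 8548) - 1/31 = -10648 - 1/31 = -330089/31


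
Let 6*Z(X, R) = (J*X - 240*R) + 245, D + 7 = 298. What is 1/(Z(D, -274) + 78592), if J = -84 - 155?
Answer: 3/234004 ≈ 1.2820e-5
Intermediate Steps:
D = 291 (D = -7 + 298 = 291)
J = -239
Z(X, R) = 245/6 - 40*R - 239*X/6 (Z(X, R) = ((-239*X - 240*R) + 245)/6 = ((-240*R - 239*X) + 245)/6 = (245 - 240*R - 239*X)/6 = 245/6 - 40*R - 239*X/6)
1/(Z(D, -274) + 78592) = 1/((245/6 - 40*(-274) - 239/6*291) + 78592) = 1/((245/6 + 10960 - 23183/2) + 78592) = 1/(-1772/3 + 78592) = 1/(234004/3) = 3/234004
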